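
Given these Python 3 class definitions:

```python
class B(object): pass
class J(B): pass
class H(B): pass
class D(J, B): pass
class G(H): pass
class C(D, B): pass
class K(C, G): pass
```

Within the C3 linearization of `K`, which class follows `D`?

L[K] = K + merge(L[C], L[G], [C G])
  take C:  [C D J B object] + [G H B object] + [C G]
  take D:  [D J B object] + [G H B object] + [G]
  take J:  [J B object] + [G H B object] + [G]
  take G:  [B object] + [G H B object] + [G]
  take H:  [B object] + [H B object]
  take B:  [B object] + [B object]
  take object:  [object] + [object]
MRO: K C D J G H B object
D is at position 2; next is J.

J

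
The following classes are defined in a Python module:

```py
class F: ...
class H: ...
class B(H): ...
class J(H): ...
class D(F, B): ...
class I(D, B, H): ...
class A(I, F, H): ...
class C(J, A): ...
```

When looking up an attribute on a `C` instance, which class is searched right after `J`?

L[C] = C + merge(L[J], L[A], [J A])
  take J:  [J H object] + [A I D F B H object] + [J A]
  take A:  [H object] + [A I D F B H object] + [A]
  take I:  [H object] + [I D F B H object]
  take D:  [H object] + [D F B H object]
  take F:  [H object] + [F B H object]
  take B:  [H object] + [B H object]
  take H:  [H object] + [H object]
  take object:  [object] + [object]
MRO: C J A I D F B H object
J is at position 1; next is A.

A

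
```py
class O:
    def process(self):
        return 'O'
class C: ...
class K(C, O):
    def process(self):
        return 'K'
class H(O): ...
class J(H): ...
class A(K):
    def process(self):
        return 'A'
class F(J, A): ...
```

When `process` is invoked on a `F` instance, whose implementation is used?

A

L[F] = F + merge(L[J], L[A], [J A])
  take J:  [J H O object] + [A K C O object] + [J A]
  take H:  [H O object] + [A K C O object] + [A]
  take A:  [O object] + [A K C O object] + [A]
  take K:  [O object] + [K C O object]
  take C:  [O object] + [C O object]
  take O:  [O object] + [O object]
  take object:  [object] + [object]
MRO: F J H A K C O object
process is defined in: A, K, O. First along the MRO is A.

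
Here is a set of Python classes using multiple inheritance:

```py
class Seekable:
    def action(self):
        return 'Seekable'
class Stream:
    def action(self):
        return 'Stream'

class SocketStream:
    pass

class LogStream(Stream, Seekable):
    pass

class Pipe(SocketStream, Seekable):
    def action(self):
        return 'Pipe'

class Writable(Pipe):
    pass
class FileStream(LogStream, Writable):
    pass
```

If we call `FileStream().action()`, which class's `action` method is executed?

L[FileStream] = FileStream + merge(L[LogStream], L[Writable], [LogStream Writable])
  take LogStream:  [LogStream Stream Seekable object] + [Writable Pipe SocketStream Seekable object] + [LogStream Writable]
  take Stream:  [Stream Seekable object] + [Writable Pipe SocketStream Seekable object] + [Writable]
  take Writable:  [Seekable object] + [Writable Pipe SocketStream Seekable object] + [Writable]
  take Pipe:  [Seekable object] + [Pipe SocketStream Seekable object]
  take SocketStream:  [Seekable object] + [SocketStream Seekable object]
  take Seekable:  [Seekable object] + [Seekable object]
  take object:  [object] + [object]
MRO: FileStream LogStream Stream Writable Pipe SocketStream Seekable object
action is defined in: Pipe, Seekable, Stream. First along the MRO is Stream.

Stream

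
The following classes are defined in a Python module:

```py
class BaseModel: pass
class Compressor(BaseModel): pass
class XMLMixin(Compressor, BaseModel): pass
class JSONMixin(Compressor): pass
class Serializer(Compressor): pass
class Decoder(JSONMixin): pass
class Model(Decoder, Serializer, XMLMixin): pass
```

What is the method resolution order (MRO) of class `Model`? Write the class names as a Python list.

L[Model] = Model + merge(L[Decoder], L[Serializer], L[XMLMixin], [Decoder Serializer XMLMixin])
  take Decoder:  [Decoder JSONMixin Compressor BaseModel object] + [Serializer Compressor BaseModel object] + [XMLMixin Compressor BaseModel object] + [Decoder Serializer XMLMixin]
  take JSONMixin:  [JSONMixin Compressor BaseModel object] + [Serializer Compressor BaseModel object] + [XMLMixin Compressor BaseModel object] + [Serializer XMLMixin]
  take Serializer:  [Compressor BaseModel object] + [Serializer Compressor BaseModel object] + [XMLMixin Compressor BaseModel object] + [Serializer XMLMixin]
  take XMLMixin:  [Compressor BaseModel object] + [Compressor BaseModel object] + [XMLMixin Compressor BaseModel object] + [XMLMixin]
  take Compressor:  [Compressor BaseModel object] + [Compressor BaseModel object] + [Compressor BaseModel object]
  take BaseModel:  [BaseModel object] + [BaseModel object] + [BaseModel object]
  take object:  [object] + [object] + [object]

[Model, Decoder, JSONMixin, Serializer, XMLMixin, Compressor, BaseModel, object]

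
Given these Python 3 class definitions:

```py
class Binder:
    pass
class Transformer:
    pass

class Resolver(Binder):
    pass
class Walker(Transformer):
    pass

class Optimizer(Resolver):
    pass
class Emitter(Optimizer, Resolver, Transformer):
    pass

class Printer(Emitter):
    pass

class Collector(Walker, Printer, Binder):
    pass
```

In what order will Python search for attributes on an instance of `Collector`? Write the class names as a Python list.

L[Collector] = Collector + merge(L[Walker], L[Printer], L[Binder], [Walker Printer Binder])
  take Walker:  [Walker Transformer object] + [Printer Emitter Optimizer Resolver Binder Transformer object] + [Binder object] + [Walker Printer Binder]
  take Printer:  [Transformer object] + [Printer Emitter Optimizer Resolver Binder Transformer object] + [Binder object] + [Printer Binder]
  take Emitter:  [Transformer object] + [Emitter Optimizer Resolver Binder Transformer object] + [Binder object] + [Binder]
  take Optimizer:  [Transformer object] + [Optimizer Resolver Binder Transformer object] + [Binder object] + [Binder]
  take Resolver:  [Transformer object] + [Resolver Binder Transformer object] + [Binder object] + [Binder]
  take Binder:  [Transformer object] + [Binder Transformer object] + [Binder object] + [Binder]
  take Transformer:  [Transformer object] + [Transformer object] + [object]
  take object:  [object] + [object] + [object]

[Collector, Walker, Printer, Emitter, Optimizer, Resolver, Binder, Transformer, object]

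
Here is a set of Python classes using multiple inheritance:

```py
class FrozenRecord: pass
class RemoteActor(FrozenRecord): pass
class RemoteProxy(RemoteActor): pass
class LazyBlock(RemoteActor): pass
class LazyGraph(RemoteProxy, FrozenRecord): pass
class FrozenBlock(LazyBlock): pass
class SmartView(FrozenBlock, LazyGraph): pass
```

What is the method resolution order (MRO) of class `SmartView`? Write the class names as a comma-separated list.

SmartView, FrozenBlock, LazyBlock, LazyGraph, RemoteProxy, RemoteActor, FrozenRecord, object

L[SmartView] = SmartView + merge(L[FrozenBlock], L[LazyGraph], [FrozenBlock LazyGraph])
  take FrozenBlock:  [FrozenBlock LazyBlock RemoteActor FrozenRecord object] + [LazyGraph RemoteProxy RemoteActor FrozenRecord object] + [FrozenBlock LazyGraph]
  take LazyBlock:  [LazyBlock RemoteActor FrozenRecord object] + [LazyGraph RemoteProxy RemoteActor FrozenRecord object] + [LazyGraph]
  take LazyGraph:  [RemoteActor FrozenRecord object] + [LazyGraph RemoteProxy RemoteActor FrozenRecord object] + [LazyGraph]
  take RemoteProxy:  [RemoteActor FrozenRecord object] + [RemoteProxy RemoteActor FrozenRecord object]
  take RemoteActor:  [RemoteActor FrozenRecord object] + [RemoteActor FrozenRecord object]
  take FrozenRecord:  [FrozenRecord object] + [FrozenRecord object]
  take object:  [object] + [object]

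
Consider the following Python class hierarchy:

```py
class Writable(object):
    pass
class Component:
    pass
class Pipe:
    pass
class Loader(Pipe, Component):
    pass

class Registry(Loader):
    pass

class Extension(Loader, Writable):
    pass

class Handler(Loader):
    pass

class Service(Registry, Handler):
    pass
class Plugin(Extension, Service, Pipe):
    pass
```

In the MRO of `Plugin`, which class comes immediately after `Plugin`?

L[Plugin] = Plugin + merge(L[Extension], L[Service], L[Pipe], [Extension Service Pipe])
  take Extension:  [Extension Loader Pipe Component Writable object] + [Service Registry Handler Loader Pipe Component object] + [Pipe object] + [Extension Service Pipe]
  take Service:  [Loader Pipe Component Writable object] + [Service Registry Handler Loader Pipe Component object] + [Pipe object] + [Service Pipe]
  take Registry:  [Loader Pipe Component Writable object] + [Registry Handler Loader Pipe Component object] + [Pipe object] + [Pipe]
  take Handler:  [Loader Pipe Component Writable object] + [Handler Loader Pipe Component object] + [Pipe object] + [Pipe]
  take Loader:  [Loader Pipe Component Writable object] + [Loader Pipe Component object] + [Pipe object] + [Pipe]
  take Pipe:  [Pipe Component Writable object] + [Pipe Component object] + [Pipe object] + [Pipe]
  take Component:  [Component Writable object] + [Component object] + [object]
  take Writable:  [Writable object] + [object] + [object]
  take object:  [object] + [object] + [object]
MRO: Plugin Extension Service Registry Handler Loader Pipe Component Writable object
Plugin is at position 0; next is Extension.

Extension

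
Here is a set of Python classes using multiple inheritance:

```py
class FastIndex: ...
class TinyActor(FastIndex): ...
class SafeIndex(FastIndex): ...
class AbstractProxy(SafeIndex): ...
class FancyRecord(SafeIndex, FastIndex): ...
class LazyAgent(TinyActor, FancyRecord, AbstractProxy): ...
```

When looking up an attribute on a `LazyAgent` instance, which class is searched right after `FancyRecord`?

L[LazyAgent] = LazyAgent + merge(L[TinyActor], L[FancyRecord], L[AbstractProxy], [TinyActor FancyRecord AbstractProxy])
  take TinyActor:  [TinyActor FastIndex object] + [FancyRecord SafeIndex FastIndex object] + [AbstractProxy SafeIndex FastIndex object] + [TinyActor FancyRecord AbstractProxy]
  take FancyRecord:  [FastIndex object] + [FancyRecord SafeIndex FastIndex object] + [AbstractProxy SafeIndex FastIndex object] + [FancyRecord AbstractProxy]
  take AbstractProxy:  [FastIndex object] + [SafeIndex FastIndex object] + [AbstractProxy SafeIndex FastIndex object] + [AbstractProxy]
  take SafeIndex:  [FastIndex object] + [SafeIndex FastIndex object] + [SafeIndex FastIndex object]
  take FastIndex:  [FastIndex object] + [FastIndex object] + [FastIndex object]
  take object:  [object] + [object] + [object]
MRO: LazyAgent TinyActor FancyRecord AbstractProxy SafeIndex FastIndex object
FancyRecord is at position 2; next is AbstractProxy.

AbstractProxy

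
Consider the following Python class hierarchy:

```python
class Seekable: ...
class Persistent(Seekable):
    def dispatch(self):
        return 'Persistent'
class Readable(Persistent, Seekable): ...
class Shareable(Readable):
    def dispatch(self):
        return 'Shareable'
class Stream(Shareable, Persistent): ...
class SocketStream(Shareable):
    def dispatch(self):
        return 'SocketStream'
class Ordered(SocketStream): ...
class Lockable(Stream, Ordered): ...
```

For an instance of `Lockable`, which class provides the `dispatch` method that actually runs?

L[Lockable] = Lockable + merge(L[Stream], L[Ordered], [Stream Ordered])
  take Stream:  [Stream Shareable Readable Persistent Seekable object] + [Ordered SocketStream Shareable Readable Persistent Seekable object] + [Stream Ordered]
  take Ordered:  [Shareable Readable Persistent Seekable object] + [Ordered SocketStream Shareable Readable Persistent Seekable object] + [Ordered]
  take SocketStream:  [Shareable Readable Persistent Seekable object] + [SocketStream Shareable Readable Persistent Seekable object]
  take Shareable:  [Shareable Readable Persistent Seekable object] + [Shareable Readable Persistent Seekable object]
  take Readable:  [Readable Persistent Seekable object] + [Readable Persistent Seekable object]
  take Persistent:  [Persistent Seekable object] + [Persistent Seekable object]
  take Seekable:  [Seekable object] + [Seekable object]
  take object:  [object] + [object]
MRO: Lockable Stream Ordered SocketStream Shareable Readable Persistent Seekable object
dispatch is defined in: Persistent, Shareable, SocketStream. First along the MRO is SocketStream.

SocketStream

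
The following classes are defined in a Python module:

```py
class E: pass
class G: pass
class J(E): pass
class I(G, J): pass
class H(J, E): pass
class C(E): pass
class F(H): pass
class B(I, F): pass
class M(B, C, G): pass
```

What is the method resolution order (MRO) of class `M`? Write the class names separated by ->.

M -> B -> I -> C -> G -> F -> H -> J -> E -> object

L[M] = M + merge(L[B], L[C], L[G], [B C G])
  take B:  [B I G F H J E object] + [C E object] + [G object] + [B C G]
  take I:  [I G F H J E object] + [C E object] + [G object] + [C G]
  take C:  [G F H J E object] + [C E object] + [G object] + [C G]
  take G:  [G F H J E object] + [E object] + [G object] + [G]
  take F:  [F H J E object] + [E object] + [object]
  take H:  [H J E object] + [E object] + [object]
  take J:  [J E object] + [E object] + [object]
  take E:  [E object] + [E object] + [object]
  take object:  [object] + [object] + [object]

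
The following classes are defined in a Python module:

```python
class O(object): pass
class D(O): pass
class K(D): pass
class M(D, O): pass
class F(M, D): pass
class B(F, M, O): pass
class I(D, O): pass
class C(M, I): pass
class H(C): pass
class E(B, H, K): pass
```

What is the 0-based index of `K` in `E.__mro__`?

L[E] = E + merge(L[B], L[H], L[K], [B H K])
  take B:  [B F M D O object] + [H C M I D O object] + [K D O object] + [B H K]
  take F:  [F M D O object] + [H C M I D O object] + [K D O object] + [H K]
  take H:  [M D O object] + [H C M I D O object] + [K D O object] + [H K]
  take C:  [M D O object] + [C M I D O object] + [K D O object] + [K]
  take M:  [M D O object] + [M I D O object] + [K D O object] + [K]
  take I:  [D O object] + [I D O object] + [K D O object] + [K]
  take K:  [D O object] + [D O object] + [K D O object] + [K]
  take D:  [D O object] + [D O object] + [D O object]
  take O:  [O object] + [O object] + [O object]
  take object:  [object] + [object] + [object]
MRO: E B F H C M I K D O object
K sits at index 7.

7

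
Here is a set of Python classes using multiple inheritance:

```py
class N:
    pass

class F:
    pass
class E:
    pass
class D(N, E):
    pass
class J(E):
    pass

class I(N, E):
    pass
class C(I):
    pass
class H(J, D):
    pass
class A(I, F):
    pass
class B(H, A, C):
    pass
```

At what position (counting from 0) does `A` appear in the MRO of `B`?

L[B] = B + merge(L[H], L[A], L[C], [H A C])
  take H:  [H J D N E object] + [A I N E F object] + [C I N E object] + [H A C]
  take J:  [J D N E object] + [A I N E F object] + [C I N E object] + [A C]
  take D:  [D N E object] + [A I N E F object] + [C I N E object] + [A C]
  take A:  [N E object] + [A I N E F object] + [C I N E object] + [A C]
  take C:  [N E object] + [I N E F object] + [C I N E object] + [C]
  take I:  [N E object] + [I N E F object] + [I N E object]
  take N:  [N E object] + [N E F object] + [N E object]
  take E:  [E object] + [E F object] + [E object]
  take F:  [object] + [F object] + [object]
  take object:  [object] + [object] + [object]
MRO: B H J D A C I N E F object
A sits at index 4.

4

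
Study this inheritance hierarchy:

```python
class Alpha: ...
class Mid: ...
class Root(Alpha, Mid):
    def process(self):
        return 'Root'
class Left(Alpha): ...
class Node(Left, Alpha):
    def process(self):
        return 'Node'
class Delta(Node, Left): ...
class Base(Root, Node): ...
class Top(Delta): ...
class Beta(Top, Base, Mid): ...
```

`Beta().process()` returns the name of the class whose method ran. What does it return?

L[Beta] = Beta + merge(L[Top], L[Base], L[Mid], [Top Base Mid])
  take Top:  [Top Delta Node Left Alpha object] + [Base Root Node Left Alpha Mid object] + [Mid object] + [Top Base Mid]
  take Delta:  [Delta Node Left Alpha object] + [Base Root Node Left Alpha Mid object] + [Mid object] + [Base Mid]
  take Base:  [Node Left Alpha object] + [Base Root Node Left Alpha Mid object] + [Mid object] + [Base Mid]
  take Root:  [Node Left Alpha object] + [Root Node Left Alpha Mid object] + [Mid object] + [Mid]
  take Node:  [Node Left Alpha object] + [Node Left Alpha Mid object] + [Mid object] + [Mid]
  take Left:  [Left Alpha object] + [Left Alpha Mid object] + [Mid object] + [Mid]
  take Alpha:  [Alpha object] + [Alpha Mid object] + [Mid object] + [Mid]
  take Mid:  [object] + [Mid object] + [Mid object] + [Mid]
  take object:  [object] + [object] + [object]
MRO: Beta Top Delta Base Root Node Left Alpha Mid object
process is defined in: Node, Root. First along the MRO is Root.

Root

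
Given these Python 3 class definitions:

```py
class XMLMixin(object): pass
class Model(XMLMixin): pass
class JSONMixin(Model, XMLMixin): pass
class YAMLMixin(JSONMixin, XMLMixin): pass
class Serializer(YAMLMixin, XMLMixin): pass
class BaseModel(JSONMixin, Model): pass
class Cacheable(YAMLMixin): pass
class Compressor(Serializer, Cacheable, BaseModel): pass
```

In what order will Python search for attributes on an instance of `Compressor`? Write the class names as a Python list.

[Compressor, Serializer, Cacheable, YAMLMixin, BaseModel, JSONMixin, Model, XMLMixin, object]

L[Compressor] = Compressor + merge(L[Serializer], L[Cacheable], L[BaseModel], [Serializer Cacheable BaseModel])
  take Serializer:  [Serializer YAMLMixin JSONMixin Model XMLMixin object] + [Cacheable YAMLMixin JSONMixin Model XMLMixin object] + [BaseModel JSONMixin Model XMLMixin object] + [Serializer Cacheable BaseModel]
  take Cacheable:  [YAMLMixin JSONMixin Model XMLMixin object] + [Cacheable YAMLMixin JSONMixin Model XMLMixin object] + [BaseModel JSONMixin Model XMLMixin object] + [Cacheable BaseModel]
  take YAMLMixin:  [YAMLMixin JSONMixin Model XMLMixin object] + [YAMLMixin JSONMixin Model XMLMixin object] + [BaseModel JSONMixin Model XMLMixin object] + [BaseModel]
  take BaseModel:  [JSONMixin Model XMLMixin object] + [JSONMixin Model XMLMixin object] + [BaseModel JSONMixin Model XMLMixin object] + [BaseModel]
  take JSONMixin:  [JSONMixin Model XMLMixin object] + [JSONMixin Model XMLMixin object] + [JSONMixin Model XMLMixin object]
  take Model:  [Model XMLMixin object] + [Model XMLMixin object] + [Model XMLMixin object]
  take XMLMixin:  [XMLMixin object] + [XMLMixin object] + [XMLMixin object]
  take object:  [object] + [object] + [object]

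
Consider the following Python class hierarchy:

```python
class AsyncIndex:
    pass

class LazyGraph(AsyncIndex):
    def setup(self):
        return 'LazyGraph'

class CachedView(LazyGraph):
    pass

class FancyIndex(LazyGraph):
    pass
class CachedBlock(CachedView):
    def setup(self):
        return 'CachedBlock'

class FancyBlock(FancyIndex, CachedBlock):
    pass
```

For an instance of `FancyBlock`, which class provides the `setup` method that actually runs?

L[FancyBlock] = FancyBlock + merge(L[FancyIndex], L[CachedBlock], [FancyIndex CachedBlock])
  take FancyIndex:  [FancyIndex LazyGraph AsyncIndex object] + [CachedBlock CachedView LazyGraph AsyncIndex object] + [FancyIndex CachedBlock]
  take CachedBlock:  [LazyGraph AsyncIndex object] + [CachedBlock CachedView LazyGraph AsyncIndex object] + [CachedBlock]
  take CachedView:  [LazyGraph AsyncIndex object] + [CachedView LazyGraph AsyncIndex object]
  take LazyGraph:  [LazyGraph AsyncIndex object] + [LazyGraph AsyncIndex object]
  take AsyncIndex:  [AsyncIndex object] + [AsyncIndex object]
  take object:  [object] + [object]
MRO: FancyBlock FancyIndex CachedBlock CachedView LazyGraph AsyncIndex object
setup is defined in: CachedBlock, LazyGraph. First along the MRO is CachedBlock.

CachedBlock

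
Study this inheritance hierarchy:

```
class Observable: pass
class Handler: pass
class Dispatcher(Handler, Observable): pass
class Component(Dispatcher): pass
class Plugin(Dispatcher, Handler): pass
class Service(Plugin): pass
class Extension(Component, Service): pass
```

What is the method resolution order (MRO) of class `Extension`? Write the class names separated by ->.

Extension -> Component -> Service -> Plugin -> Dispatcher -> Handler -> Observable -> object

L[Extension] = Extension + merge(L[Component], L[Service], [Component Service])
  take Component:  [Component Dispatcher Handler Observable object] + [Service Plugin Dispatcher Handler Observable object] + [Component Service]
  take Service:  [Dispatcher Handler Observable object] + [Service Plugin Dispatcher Handler Observable object] + [Service]
  take Plugin:  [Dispatcher Handler Observable object] + [Plugin Dispatcher Handler Observable object]
  take Dispatcher:  [Dispatcher Handler Observable object] + [Dispatcher Handler Observable object]
  take Handler:  [Handler Observable object] + [Handler Observable object]
  take Observable:  [Observable object] + [Observable object]
  take object:  [object] + [object]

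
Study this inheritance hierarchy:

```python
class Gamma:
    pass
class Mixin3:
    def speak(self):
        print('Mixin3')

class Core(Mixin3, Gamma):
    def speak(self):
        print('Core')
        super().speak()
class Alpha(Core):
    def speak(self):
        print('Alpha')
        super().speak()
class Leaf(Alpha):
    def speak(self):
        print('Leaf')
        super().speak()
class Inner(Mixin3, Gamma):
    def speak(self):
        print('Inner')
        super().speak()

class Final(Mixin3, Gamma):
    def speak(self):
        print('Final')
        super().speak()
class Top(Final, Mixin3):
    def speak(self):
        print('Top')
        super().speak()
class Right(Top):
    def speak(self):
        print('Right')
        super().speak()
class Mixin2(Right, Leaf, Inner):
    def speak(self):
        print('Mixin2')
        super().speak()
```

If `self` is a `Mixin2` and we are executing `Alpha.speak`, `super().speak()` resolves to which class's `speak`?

Core

L[Mixin2] = Mixin2 + merge(L[Right], L[Leaf], L[Inner], [Right Leaf Inner])
  take Right:  [Right Top Final Mixin3 Gamma object] + [Leaf Alpha Core Mixin3 Gamma object] + [Inner Mixin3 Gamma object] + [Right Leaf Inner]
  take Top:  [Top Final Mixin3 Gamma object] + [Leaf Alpha Core Mixin3 Gamma object] + [Inner Mixin3 Gamma object] + [Leaf Inner]
  take Final:  [Final Mixin3 Gamma object] + [Leaf Alpha Core Mixin3 Gamma object] + [Inner Mixin3 Gamma object] + [Leaf Inner]
  take Leaf:  [Mixin3 Gamma object] + [Leaf Alpha Core Mixin3 Gamma object] + [Inner Mixin3 Gamma object] + [Leaf Inner]
  take Alpha:  [Mixin3 Gamma object] + [Alpha Core Mixin3 Gamma object] + [Inner Mixin3 Gamma object] + [Inner]
  take Core:  [Mixin3 Gamma object] + [Core Mixin3 Gamma object] + [Inner Mixin3 Gamma object] + [Inner]
  take Inner:  [Mixin3 Gamma object] + [Mixin3 Gamma object] + [Inner Mixin3 Gamma object] + [Inner]
  take Mixin3:  [Mixin3 Gamma object] + [Mixin3 Gamma object] + [Mixin3 Gamma object]
  take Gamma:  [Gamma object] + [Gamma object] + [Gamma object]
  take object:  [object] + [object] + [object]
MRO: Mixin2 Right Top Final Leaf Alpha Core Inner Mixin3 Gamma object
super() in Alpha.speak on a Mixin2 instance goes to the class after Alpha in Mixin2's MRO: Core.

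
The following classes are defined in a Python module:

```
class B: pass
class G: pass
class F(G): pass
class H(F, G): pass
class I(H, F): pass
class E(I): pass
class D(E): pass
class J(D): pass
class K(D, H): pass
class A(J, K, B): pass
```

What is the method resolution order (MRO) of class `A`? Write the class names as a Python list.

L[A] = A + merge(L[J], L[K], L[B], [J K B])
  take J:  [J D E I H F G object] + [K D E I H F G object] + [B object] + [J K B]
  take K:  [D E I H F G object] + [K D E I H F G object] + [B object] + [K B]
  take D:  [D E I H F G object] + [D E I H F G object] + [B object] + [B]
  take E:  [E I H F G object] + [E I H F G object] + [B object] + [B]
  take I:  [I H F G object] + [I H F G object] + [B object] + [B]
  take H:  [H F G object] + [H F G object] + [B object] + [B]
  take F:  [F G object] + [F G object] + [B object] + [B]
  take G:  [G object] + [G object] + [B object] + [B]
  take B:  [object] + [object] + [B object] + [B]
  take object:  [object] + [object] + [object]

[A, J, K, D, E, I, H, F, G, B, object]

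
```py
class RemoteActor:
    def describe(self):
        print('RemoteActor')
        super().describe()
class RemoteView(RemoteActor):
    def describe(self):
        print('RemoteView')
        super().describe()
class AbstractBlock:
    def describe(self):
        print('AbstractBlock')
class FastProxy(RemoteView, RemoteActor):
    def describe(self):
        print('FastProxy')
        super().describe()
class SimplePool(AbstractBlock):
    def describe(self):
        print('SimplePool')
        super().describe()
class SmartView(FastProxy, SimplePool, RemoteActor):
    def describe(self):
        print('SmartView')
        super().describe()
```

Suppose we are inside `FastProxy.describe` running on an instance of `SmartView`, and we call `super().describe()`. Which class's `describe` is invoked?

RemoteView

L[SmartView] = SmartView + merge(L[FastProxy], L[SimplePool], L[RemoteActor], [FastProxy SimplePool RemoteActor])
  take FastProxy:  [FastProxy RemoteView RemoteActor object] + [SimplePool AbstractBlock object] + [RemoteActor object] + [FastProxy SimplePool RemoteActor]
  take RemoteView:  [RemoteView RemoteActor object] + [SimplePool AbstractBlock object] + [RemoteActor object] + [SimplePool RemoteActor]
  take SimplePool:  [RemoteActor object] + [SimplePool AbstractBlock object] + [RemoteActor object] + [SimplePool RemoteActor]
  take RemoteActor:  [RemoteActor object] + [AbstractBlock object] + [RemoteActor object] + [RemoteActor]
  take AbstractBlock:  [object] + [AbstractBlock object] + [object]
  take object:  [object] + [object] + [object]
MRO: SmartView FastProxy RemoteView SimplePool RemoteActor AbstractBlock object
super() in FastProxy.describe on a SmartView instance goes to the class after FastProxy in SmartView's MRO: RemoteView.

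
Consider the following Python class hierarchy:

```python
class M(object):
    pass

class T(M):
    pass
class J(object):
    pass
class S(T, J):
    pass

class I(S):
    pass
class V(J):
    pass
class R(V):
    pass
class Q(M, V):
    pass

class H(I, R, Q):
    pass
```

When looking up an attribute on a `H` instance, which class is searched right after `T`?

R

L[H] = H + merge(L[I], L[R], L[Q], [I R Q])
  take I:  [I S T M J object] + [R V J object] + [Q M V J object] + [I R Q]
  take S:  [S T M J object] + [R V J object] + [Q M V J object] + [R Q]
  take T:  [T M J object] + [R V J object] + [Q M V J object] + [R Q]
  take R:  [M J object] + [R V J object] + [Q M V J object] + [R Q]
  take Q:  [M J object] + [V J object] + [Q M V J object] + [Q]
  take M:  [M J object] + [V J object] + [M V J object]
  take V:  [J object] + [V J object] + [V J object]
  take J:  [J object] + [J object] + [J object]
  take object:  [object] + [object] + [object]
MRO: H I S T R Q M V J object
T is at position 3; next is R.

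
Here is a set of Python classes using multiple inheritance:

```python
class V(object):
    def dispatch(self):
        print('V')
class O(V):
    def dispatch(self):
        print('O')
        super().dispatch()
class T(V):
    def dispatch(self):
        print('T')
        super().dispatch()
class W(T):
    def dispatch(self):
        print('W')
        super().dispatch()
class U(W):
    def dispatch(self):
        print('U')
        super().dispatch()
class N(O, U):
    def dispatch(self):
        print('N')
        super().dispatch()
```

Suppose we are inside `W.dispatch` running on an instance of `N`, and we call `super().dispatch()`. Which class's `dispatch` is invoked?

T

L[N] = N + merge(L[O], L[U], [O U])
  take O:  [O V object] + [U W T V object] + [O U]
  take U:  [V object] + [U W T V object] + [U]
  take W:  [V object] + [W T V object]
  take T:  [V object] + [T V object]
  take V:  [V object] + [V object]
  take object:  [object] + [object]
MRO: N O U W T V object
super() in W.dispatch on a N instance goes to the class after W in N's MRO: T.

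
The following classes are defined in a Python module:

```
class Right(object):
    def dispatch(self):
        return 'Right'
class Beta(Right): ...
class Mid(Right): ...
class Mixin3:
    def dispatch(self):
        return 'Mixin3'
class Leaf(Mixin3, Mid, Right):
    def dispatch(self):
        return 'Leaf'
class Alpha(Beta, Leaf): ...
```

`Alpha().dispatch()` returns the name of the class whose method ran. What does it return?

Leaf

L[Alpha] = Alpha + merge(L[Beta], L[Leaf], [Beta Leaf])
  take Beta:  [Beta Right object] + [Leaf Mixin3 Mid Right object] + [Beta Leaf]
  take Leaf:  [Right object] + [Leaf Mixin3 Mid Right object] + [Leaf]
  take Mixin3:  [Right object] + [Mixin3 Mid Right object]
  take Mid:  [Right object] + [Mid Right object]
  take Right:  [Right object] + [Right object]
  take object:  [object] + [object]
MRO: Alpha Beta Leaf Mixin3 Mid Right object
dispatch is defined in: Leaf, Mixin3, Right. First along the MRO is Leaf.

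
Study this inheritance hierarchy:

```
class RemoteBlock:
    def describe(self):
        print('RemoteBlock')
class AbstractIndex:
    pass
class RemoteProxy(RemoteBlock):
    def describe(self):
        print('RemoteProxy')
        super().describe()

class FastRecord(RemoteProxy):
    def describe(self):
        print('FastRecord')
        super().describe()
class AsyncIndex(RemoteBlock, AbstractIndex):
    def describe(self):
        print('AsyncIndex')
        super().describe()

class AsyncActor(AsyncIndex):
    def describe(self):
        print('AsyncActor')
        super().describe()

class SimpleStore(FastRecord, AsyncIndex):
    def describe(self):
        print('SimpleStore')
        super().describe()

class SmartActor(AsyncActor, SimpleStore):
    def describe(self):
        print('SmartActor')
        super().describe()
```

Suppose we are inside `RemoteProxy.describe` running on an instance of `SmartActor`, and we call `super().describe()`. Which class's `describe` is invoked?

L[SmartActor] = SmartActor + merge(L[AsyncActor], L[SimpleStore], [AsyncActor SimpleStore])
  take AsyncActor:  [AsyncActor AsyncIndex RemoteBlock AbstractIndex object] + [SimpleStore FastRecord RemoteProxy AsyncIndex RemoteBlock AbstractIndex object] + [AsyncActor SimpleStore]
  take SimpleStore:  [AsyncIndex RemoteBlock AbstractIndex object] + [SimpleStore FastRecord RemoteProxy AsyncIndex RemoteBlock AbstractIndex object] + [SimpleStore]
  take FastRecord:  [AsyncIndex RemoteBlock AbstractIndex object] + [FastRecord RemoteProxy AsyncIndex RemoteBlock AbstractIndex object]
  take RemoteProxy:  [AsyncIndex RemoteBlock AbstractIndex object] + [RemoteProxy AsyncIndex RemoteBlock AbstractIndex object]
  take AsyncIndex:  [AsyncIndex RemoteBlock AbstractIndex object] + [AsyncIndex RemoteBlock AbstractIndex object]
  take RemoteBlock:  [RemoteBlock AbstractIndex object] + [RemoteBlock AbstractIndex object]
  take AbstractIndex:  [AbstractIndex object] + [AbstractIndex object]
  take object:  [object] + [object]
MRO: SmartActor AsyncActor SimpleStore FastRecord RemoteProxy AsyncIndex RemoteBlock AbstractIndex object
super() in RemoteProxy.describe on a SmartActor instance goes to the class after RemoteProxy in SmartActor's MRO: AsyncIndex.

AsyncIndex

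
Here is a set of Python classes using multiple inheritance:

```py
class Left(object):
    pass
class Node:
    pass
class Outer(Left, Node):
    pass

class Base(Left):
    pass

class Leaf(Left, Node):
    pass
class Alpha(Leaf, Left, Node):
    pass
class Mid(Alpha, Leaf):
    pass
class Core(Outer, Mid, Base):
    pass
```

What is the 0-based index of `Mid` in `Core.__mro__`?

2

L[Core] = Core + merge(L[Outer], L[Mid], L[Base], [Outer Mid Base])
  take Outer:  [Outer Left Node object] + [Mid Alpha Leaf Left Node object] + [Base Left object] + [Outer Mid Base]
  take Mid:  [Left Node object] + [Mid Alpha Leaf Left Node object] + [Base Left object] + [Mid Base]
  take Alpha:  [Left Node object] + [Alpha Leaf Left Node object] + [Base Left object] + [Base]
  take Leaf:  [Left Node object] + [Leaf Left Node object] + [Base Left object] + [Base]
  take Base:  [Left Node object] + [Left Node object] + [Base Left object] + [Base]
  take Left:  [Left Node object] + [Left Node object] + [Left object]
  take Node:  [Node object] + [Node object] + [object]
  take object:  [object] + [object] + [object]
MRO: Core Outer Mid Alpha Leaf Base Left Node object
Mid sits at index 2.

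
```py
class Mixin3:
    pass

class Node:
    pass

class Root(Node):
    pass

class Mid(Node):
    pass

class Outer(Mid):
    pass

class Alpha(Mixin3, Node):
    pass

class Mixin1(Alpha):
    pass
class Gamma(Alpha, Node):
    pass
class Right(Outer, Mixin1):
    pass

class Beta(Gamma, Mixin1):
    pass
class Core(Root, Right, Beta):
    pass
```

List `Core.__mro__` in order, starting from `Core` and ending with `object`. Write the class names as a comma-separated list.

L[Core] = Core + merge(L[Root], L[Right], L[Beta], [Root Right Beta])
  take Root:  [Root Node object] + [Right Outer Mid Mixin1 Alpha Mixin3 Node object] + [Beta Gamma Mixin1 Alpha Mixin3 Node object] + [Root Right Beta]
  take Right:  [Node object] + [Right Outer Mid Mixin1 Alpha Mixin3 Node object] + [Beta Gamma Mixin1 Alpha Mixin3 Node object] + [Right Beta]
  take Outer:  [Node object] + [Outer Mid Mixin1 Alpha Mixin3 Node object] + [Beta Gamma Mixin1 Alpha Mixin3 Node object] + [Beta]
  take Mid:  [Node object] + [Mid Mixin1 Alpha Mixin3 Node object] + [Beta Gamma Mixin1 Alpha Mixin3 Node object] + [Beta]
  take Beta:  [Node object] + [Mixin1 Alpha Mixin3 Node object] + [Beta Gamma Mixin1 Alpha Mixin3 Node object] + [Beta]
  take Gamma:  [Node object] + [Mixin1 Alpha Mixin3 Node object] + [Gamma Mixin1 Alpha Mixin3 Node object]
  take Mixin1:  [Node object] + [Mixin1 Alpha Mixin3 Node object] + [Mixin1 Alpha Mixin3 Node object]
  take Alpha:  [Node object] + [Alpha Mixin3 Node object] + [Alpha Mixin3 Node object]
  take Mixin3:  [Node object] + [Mixin3 Node object] + [Mixin3 Node object]
  take Node:  [Node object] + [Node object] + [Node object]
  take object:  [object] + [object] + [object]

Core, Root, Right, Outer, Mid, Beta, Gamma, Mixin1, Alpha, Mixin3, Node, object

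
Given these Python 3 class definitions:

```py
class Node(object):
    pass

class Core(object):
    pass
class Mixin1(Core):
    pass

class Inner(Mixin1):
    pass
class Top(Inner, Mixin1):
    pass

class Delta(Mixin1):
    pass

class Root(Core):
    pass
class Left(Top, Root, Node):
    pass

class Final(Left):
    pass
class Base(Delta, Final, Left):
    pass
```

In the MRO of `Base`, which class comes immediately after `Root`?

L[Base] = Base + merge(L[Delta], L[Final], L[Left], [Delta Final Left])
  take Delta:  [Delta Mixin1 Core object] + [Final Left Top Inner Mixin1 Root Core Node object] + [Left Top Inner Mixin1 Root Core Node object] + [Delta Final Left]
  take Final:  [Mixin1 Core object] + [Final Left Top Inner Mixin1 Root Core Node object] + [Left Top Inner Mixin1 Root Core Node object] + [Final Left]
  take Left:  [Mixin1 Core object] + [Left Top Inner Mixin1 Root Core Node object] + [Left Top Inner Mixin1 Root Core Node object] + [Left]
  take Top:  [Mixin1 Core object] + [Top Inner Mixin1 Root Core Node object] + [Top Inner Mixin1 Root Core Node object]
  take Inner:  [Mixin1 Core object] + [Inner Mixin1 Root Core Node object] + [Inner Mixin1 Root Core Node object]
  take Mixin1:  [Mixin1 Core object] + [Mixin1 Root Core Node object] + [Mixin1 Root Core Node object]
  take Root:  [Core object] + [Root Core Node object] + [Root Core Node object]
  take Core:  [Core object] + [Core Node object] + [Core Node object]
  take Node:  [object] + [Node object] + [Node object]
  take object:  [object] + [object] + [object]
MRO: Base Delta Final Left Top Inner Mixin1 Root Core Node object
Root is at position 7; next is Core.

Core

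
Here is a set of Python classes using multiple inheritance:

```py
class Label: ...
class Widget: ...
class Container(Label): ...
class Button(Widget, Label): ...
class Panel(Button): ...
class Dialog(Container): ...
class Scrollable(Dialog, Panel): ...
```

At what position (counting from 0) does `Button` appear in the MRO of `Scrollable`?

L[Scrollable] = Scrollable + merge(L[Dialog], L[Panel], [Dialog Panel])
  take Dialog:  [Dialog Container Label object] + [Panel Button Widget Label object] + [Dialog Panel]
  take Container:  [Container Label object] + [Panel Button Widget Label object] + [Panel]
  take Panel:  [Label object] + [Panel Button Widget Label object] + [Panel]
  take Button:  [Label object] + [Button Widget Label object]
  take Widget:  [Label object] + [Widget Label object]
  take Label:  [Label object] + [Label object]
  take object:  [object] + [object]
MRO: Scrollable Dialog Container Panel Button Widget Label object
Button sits at index 4.

4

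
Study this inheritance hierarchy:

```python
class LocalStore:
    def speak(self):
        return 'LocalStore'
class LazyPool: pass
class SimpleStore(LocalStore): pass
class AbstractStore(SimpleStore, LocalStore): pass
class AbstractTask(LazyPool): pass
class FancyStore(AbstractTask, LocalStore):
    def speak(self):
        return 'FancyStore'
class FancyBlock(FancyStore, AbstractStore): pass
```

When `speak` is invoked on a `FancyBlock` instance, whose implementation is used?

FancyStore

L[FancyBlock] = FancyBlock + merge(L[FancyStore], L[AbstractStore], [FancyStore AbstractStore])
  take FancyStore:  [FancyStore AbstractTask LazyPool LocalStore object] + [AbstractStore SimpleStore LocalStore object] + [FancyStore AbstractStore]
  take AbstractTask:  [AbstractTask LazyPool LocalStore object] + [AbstractStore SimpleStore LocalStore object] + [AbstractStore]
  take LazyPool:  [LazyPool LocalStore object] + [AbstractStore SimpleStore LocalStore object] + [AbstractStore]
  take AbstractStore:  [LocalStore object] + [AbstractStore SimpleStore LocalStore object] + [AbstractStore]
  take SimpleStore:  [LocalStore object] + [SimpleStore LocalStore object]
  take LocalStore:  [LocalStore object] + [LocalStore object]
  take object:  [object] + [object]
MRO: FancyBlock FancyStore AbstractTask LazyPool AbstractStore SimpleStore LocalStore object
speak is defined in: FancyStore, LocalStore. First along the MRO is FancyStore.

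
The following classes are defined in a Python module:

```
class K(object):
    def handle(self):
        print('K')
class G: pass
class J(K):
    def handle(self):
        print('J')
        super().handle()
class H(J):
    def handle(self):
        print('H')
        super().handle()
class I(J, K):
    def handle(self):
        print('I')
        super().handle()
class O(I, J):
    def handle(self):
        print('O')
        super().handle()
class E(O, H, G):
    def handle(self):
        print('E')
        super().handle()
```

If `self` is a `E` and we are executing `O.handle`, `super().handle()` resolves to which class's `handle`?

L[E] = E + merge(L[O], L[H], L[G], [O H G])
  take O:  [O I J K object] + [H J K object] + [G object] + [O H G]
  take I:  [I J K object] + [H J K object] + [G object] + [H G]
  take H:  [J K object] + [H J K object] + [G object] + [H G]
  take J:  [J K object] + [J K object] + [G object] + [G]
  take K:  [K object] + [K object] + [G object] + [G]
  take G:  [object] + [object] + [G object] + [G]
  take object:  [object] + [object] + [object]
MRO: E O I H J K G object
super() in O.handle on a E instance goes to the class after O in E's MRO: I.

I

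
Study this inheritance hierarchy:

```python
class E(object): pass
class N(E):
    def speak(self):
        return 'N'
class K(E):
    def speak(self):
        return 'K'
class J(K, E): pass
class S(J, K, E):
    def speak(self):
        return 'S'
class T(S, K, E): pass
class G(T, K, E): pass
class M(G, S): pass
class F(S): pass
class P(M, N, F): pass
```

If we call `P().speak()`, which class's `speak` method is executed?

N

L[P] = P + merge(L[M], L[N], L[F], [M N F])
  take M:  [M G T S J K E object] + [N E object] + [F S J K E object] + [M N F]
  take G:  [G T S J K E object] + [N E object] + [F S J K E object] + [N F]
  take T:  [T S J K E object] + [N E object] + [F S J K E object] + [N F]
  take N:  [S J K E object] + [N E object] + [F S J K E object] + [N F]
  take F:  [S J K E object] + [E object] + [F S J K E object] + [F]
  take S:  [S J K E object] + [E object] + [S J K E object]
  take J:  [J K E object] + [E object] + [J K E object]
  take K:  [K E object] + [E object] + [K E object]
  take E:  [E object] + [E object] + [E object]
  take object:  [object] + [object] + [object]
MRO: P M G T N F S J K E object
speak is defined in: K, N, S. First along the MRO is N.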